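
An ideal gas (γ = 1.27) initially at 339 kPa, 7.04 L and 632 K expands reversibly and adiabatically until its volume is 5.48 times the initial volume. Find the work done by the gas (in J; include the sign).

3260 J

n = P₁V₁/(RT₁) = 339×7.04/(8.314×632) = 0.454 mol.
Adiabatic: TV^(γ−1) = const ⇒ T₂ = 632×(0.182)^0.270 = 399 K; PV^γ = const ⇒ P₂ = 39.1 kPa.
ΔU = nCvΔT = 0.454×30.8×(399−632) = -3260 J.
Q = 0 for an adiabatic process, so W = −ΔU = 3260 J.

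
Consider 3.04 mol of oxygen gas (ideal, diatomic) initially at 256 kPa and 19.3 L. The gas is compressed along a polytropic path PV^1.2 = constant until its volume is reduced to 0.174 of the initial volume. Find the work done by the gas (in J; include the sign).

T₁ = P₁V₁/(nR) = 256×19.3/(3.04×8.314) = 195 K.
Polytropic n=1.2: T₂ = T₁(V₁/V₂)^(n−1) = 195×(5.75)^0.20 = 277 K; P₂ = P₁(V₁/V₂)^n = 2090 kPa.
W = (P₁V₁−P₂V₂)/(n−1) = (256×19.3−2090×3.36)/0.20 = -10300 J.

-10300 J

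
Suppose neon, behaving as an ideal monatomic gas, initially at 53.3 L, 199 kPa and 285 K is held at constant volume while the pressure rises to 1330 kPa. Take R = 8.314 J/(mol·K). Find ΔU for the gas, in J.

90400 J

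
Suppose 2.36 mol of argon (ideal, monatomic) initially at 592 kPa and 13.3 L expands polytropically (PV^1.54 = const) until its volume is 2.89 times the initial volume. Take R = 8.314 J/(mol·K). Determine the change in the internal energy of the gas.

-5150 J

T₁ = P₁V₁/(nR) = 592×13.3/(2.36×8.314) = 401 K.
Polytropic n=1.54: T₂ = T₁(V₁/V₂)^(n−1) = 401×(0.346)^0.54 = 226 K; P₂ = P₁(V₁/V₂)^n = 115 kPa.
For an ideal gas ΔU = nCvΔT with Cv = (3/2)R = 12.5 J/(mol·K).
ΔU = 2.36×12.5×(226−401) = -5150 J.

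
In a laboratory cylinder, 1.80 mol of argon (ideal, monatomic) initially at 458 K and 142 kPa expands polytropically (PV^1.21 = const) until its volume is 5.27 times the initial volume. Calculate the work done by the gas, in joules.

9620 J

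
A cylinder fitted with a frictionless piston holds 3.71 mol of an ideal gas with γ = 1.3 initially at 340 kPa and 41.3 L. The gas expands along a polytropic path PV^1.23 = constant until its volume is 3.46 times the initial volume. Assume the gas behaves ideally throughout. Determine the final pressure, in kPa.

T₁ = P₁V₁/(nR) = 340×41.3/(3.71×8.314) = 455 K.
Polytropic n=1.23: T₂ = T₁(V₁/V₂)^(n−1) = 455×(0.289)^0.23 = 342 K; P₂ = P₁(V₁/V₂)^n = 73.9 kPa.

73.9 kPa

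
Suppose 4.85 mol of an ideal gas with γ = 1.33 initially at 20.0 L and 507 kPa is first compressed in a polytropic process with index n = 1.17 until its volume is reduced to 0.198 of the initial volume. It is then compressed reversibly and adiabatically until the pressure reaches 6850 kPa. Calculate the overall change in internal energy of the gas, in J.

17500 J

T₁ = P₁V₁/(nR) = 507×20.0/(4.85×8.314) = 251 K.
Step 1 — Polytropic n=1.17: T₂ = T₁(V₁/V₂)^(n−1) = 251×(5.05)^0.17 = 331 K; P₂ = P₁(V₁/V₂)^n = 3370 kPa.
W = (P₁V₁−P₂V₂)/(n−1) = (507×20.0−3370×3.96)/0.17 = -18900 J.
ΔU = nCvΔT = 4.85×25.2×(331−251) = 9740 J.
Q = ΔU + W = -9170 J.
State after step 1: P = 3370 kPa, V = 3.96 L, T = 331 K.
Step 2 — Adiabatic: T₂/T₁ = (P₂/P₁)^((γ−1)/γ) ⇒ T₂ = 331×(2.03)^0.248 = 395 K; V₂ = 2.32 L.
ΔU = nCvΔT = 4.85×25.2×(395−331) = 7780 J.
Q = 0 for an adiabatic process, so W = −ΔU = -7780 J.
Net over both steps: W = -26700 J, Q = -9170 J, ΔU = 17500 J.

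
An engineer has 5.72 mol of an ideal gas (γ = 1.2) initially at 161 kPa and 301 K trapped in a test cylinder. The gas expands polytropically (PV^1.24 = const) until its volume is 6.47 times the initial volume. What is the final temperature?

192 K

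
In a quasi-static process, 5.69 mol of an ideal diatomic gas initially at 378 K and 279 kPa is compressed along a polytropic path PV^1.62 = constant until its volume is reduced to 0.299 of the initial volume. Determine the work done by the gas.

-32100 J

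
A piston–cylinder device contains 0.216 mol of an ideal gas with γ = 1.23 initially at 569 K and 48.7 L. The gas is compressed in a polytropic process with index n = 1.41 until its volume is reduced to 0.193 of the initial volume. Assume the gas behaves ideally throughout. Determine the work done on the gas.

P₁ = nRT₁/V₁ = 0.216×8.314×569/48.7 = 21.0 kPa.
Polytropic n=1.41: T₂ = T₁(V₁/V₂)^(n−1) = 569×(5.18)^0.41 = 1120 K; P₂ = P₁(V₁/V₂)^n = 213 kPa.
W = (P₁V₁−P₂V₂)/(n−1) = (21.0×48.7−213×9.40)/0.41 = -2400 J.
Work done on the gas = −W_by = 2400 J.

2400 J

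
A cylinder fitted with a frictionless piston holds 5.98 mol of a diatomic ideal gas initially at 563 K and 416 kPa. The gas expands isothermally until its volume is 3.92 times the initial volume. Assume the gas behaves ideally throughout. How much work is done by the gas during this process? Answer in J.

38200 J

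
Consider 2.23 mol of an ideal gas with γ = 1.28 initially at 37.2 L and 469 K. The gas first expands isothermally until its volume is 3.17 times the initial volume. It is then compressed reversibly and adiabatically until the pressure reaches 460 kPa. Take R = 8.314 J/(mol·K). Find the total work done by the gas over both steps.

P₁ = nRT₁/V₁ = 2.23×8.314×469/37.2 = 234 kPa.
Step 1 — Isothermal: T stays 469 K; PV = const ⇒ V₂ = 118 L, P₂ = 73.7 kPa.
ΔU = 0 (ideal gas, T constant).
W = nRT ln(V₂/V₁) = 2.23×8.314×469×ln(3.17) = 10000 J.
Q = ΔU + W = 10000 J.
State after step 1: P = 73.7 kPa, V = 118 L, T = 469 K.
Step 2 — Adiabatic: T₂/T₁ = (P₂/P₁)^((γ−1)/γ) ⇒ T₂ = 469×(6.24)^0.219 = 700 K; V₂ = 28.2 L.
ΔU = nCvΔT = 2.23×29.7×(700−469) = 15300 J.
Q = 0 for an adiabatic process, so W = −ΔU = -15300 J.
Net over both steps: W = -5260 J, Q = 10000 J, ΔU = 15300 J.

-5260 J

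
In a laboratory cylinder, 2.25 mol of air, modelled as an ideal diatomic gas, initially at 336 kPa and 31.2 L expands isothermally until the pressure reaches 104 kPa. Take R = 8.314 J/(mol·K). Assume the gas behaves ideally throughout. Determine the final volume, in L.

101 L

T₁ = P₁V₁/(nR) = 336×31.2/(2.25×8.314) = 560 K.
Isothermal: T stays 560 K; PV = const ⇒ V₂ = 101 L, P₂ = 104 kPa.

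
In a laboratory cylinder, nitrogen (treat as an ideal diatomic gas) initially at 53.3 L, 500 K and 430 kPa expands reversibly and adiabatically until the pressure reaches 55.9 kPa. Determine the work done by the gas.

n = P₁V₁/(RT₁) = 430×53.3/(8.314×500) = 5.51 mol.
Adiabatic: T₂/T₁ = (P₂/P₁)^((γ−1)/γ) ⇒ T₂ = 500×(0.130)^0.286 = 279 K; V₂ = 229 L.
ΔU = nCvΔT = 5.51×20.8×(279−500) = -25300 J.
Q = 0 for an adiabatic process, so W = −ΔU = 25300 J.

25300 J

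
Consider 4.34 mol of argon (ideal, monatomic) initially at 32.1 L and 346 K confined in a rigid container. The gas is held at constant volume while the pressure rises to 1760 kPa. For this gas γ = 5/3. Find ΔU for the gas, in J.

P₁ = nRT₁/V₁ = 4.34×8.314×346/32.1 = 389 kPa.
Isochoric: V stays 32.1 L; P/T = const ⇒ T₂ = 1570 K, P₂ = 1760 kPa.
For an ideal gas ΔU = nCvΔT with Cv = (3/2)R = 12.5 J/(mol·K).
ΔU = 4.34×12.5×(1570−346) = 66000 J.

66000 J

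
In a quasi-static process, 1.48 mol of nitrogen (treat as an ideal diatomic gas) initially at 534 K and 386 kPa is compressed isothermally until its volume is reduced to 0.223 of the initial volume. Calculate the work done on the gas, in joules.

9860 J

V₁ = nRT₁/P₁ = 1.48×8.314×534/386 = 17.0 L.
Isothermal: T stays 534 K; PV = const ⇒ V₂ = 3.80 L, P₂ = 1730 kPa.
W = nRT ln(V₂/V₁) = 1.48×8.314×534×ln(0.223) = -9860 J.
Work done on the gas = −W_by = 9860 J.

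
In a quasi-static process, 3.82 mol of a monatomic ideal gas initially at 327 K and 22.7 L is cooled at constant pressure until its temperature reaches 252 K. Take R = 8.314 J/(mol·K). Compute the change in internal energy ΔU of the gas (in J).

-3570 J

P₁ = nRT₁/V₁ = 3.82×8.314×327/22.7 = 458 kPa.
Isobaric: P stays 458 kPa; V/T = const ⇒ T₂ = 252 K, V₂ = 17.5 L.
For an ideal gas ΔU = nCvΔT with Cv = (3/2)R = 12.5 J/(mol·K).
ΔU = 3.82×12.5×(252−327) = -3570 J.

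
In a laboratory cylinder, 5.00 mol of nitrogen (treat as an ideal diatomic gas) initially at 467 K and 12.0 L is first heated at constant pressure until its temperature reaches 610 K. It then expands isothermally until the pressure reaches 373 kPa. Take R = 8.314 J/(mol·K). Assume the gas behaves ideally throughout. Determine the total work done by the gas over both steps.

43100 J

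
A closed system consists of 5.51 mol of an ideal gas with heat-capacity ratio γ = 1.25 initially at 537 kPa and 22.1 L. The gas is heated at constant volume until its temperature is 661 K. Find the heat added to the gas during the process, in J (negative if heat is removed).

73700 J

T₁ = P₁V₁/(nR) = 537×22.1/(5.51×8.314) = 259 K.
Isochoric: V stays 22.1 L; P/T = const ⇒ T₂ = 661 K, P₂ = 1370 kPa.
W = 0 (no volume change).
ΔU = nCvΔT = 5.51×33.3×(661−259) = 73700 J.
Q = ΔU = 73700 J.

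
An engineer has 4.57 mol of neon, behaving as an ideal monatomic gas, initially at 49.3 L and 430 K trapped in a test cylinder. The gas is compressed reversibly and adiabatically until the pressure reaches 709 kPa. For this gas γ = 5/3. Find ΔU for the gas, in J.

P₁ = nRT₁/V₁ = 4.57×8.314×430/49.3 = 331 kPa.
Adiabatic: T₂/T₁ = (P₂/P₁)^((γ−1)/γ) ⇒ T₂ = 430×(2.14)^0.400 = 583 K; V₂ = 31.2 L.
For an ideal gas ΔU = nCvΔT with Cv = (3/2)R = 12.5 J/(mol·K).
ΔU = 4.57×12.5×(583−430) = 8710 J.

8710 J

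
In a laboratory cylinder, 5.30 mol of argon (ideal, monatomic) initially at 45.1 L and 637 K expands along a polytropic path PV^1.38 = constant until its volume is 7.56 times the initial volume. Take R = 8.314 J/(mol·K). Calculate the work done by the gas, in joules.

P₁ = nRT₁/V₁ = 5.30×8.314×637/45.1 = 622 kPa.
Polytropic n=1.38: T₂ = T₁(V₁/V₂)^(n−1) = 637×(0.132)^0.38 = 295 K; P₂ = P₁(V₁/V₂)^n = 38.2 kPa.
W = (P₁V₁−P₂V₂)/(n−1) = (622×45.1−38.2×341)/0.38 = 39600 J.

39600 J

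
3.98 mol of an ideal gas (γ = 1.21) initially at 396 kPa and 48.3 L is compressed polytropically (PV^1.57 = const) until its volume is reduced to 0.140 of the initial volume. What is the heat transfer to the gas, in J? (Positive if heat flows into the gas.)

119000 J

T₁ = P₁V₁/(nR) = 396×48.3/(3.98×8.314) = 578 K.
Polytropic n=1.57: T₂ = T₁(V₁/V₂)^(n−1) = 578×(7.14)^0.57 = 1770 K; P₂ = P₁(V₁/V₂)^n = 8680 kPa.
W = (P₁V₁−P₂V₂)/(n−1) = (396×48.3−8680×6.76)/0.57 = -69400 J.
ΔU = nCvΔT = 3.98×39.6×(1770−578) = 188000 J.
Q = ΔU + W = 119000 J.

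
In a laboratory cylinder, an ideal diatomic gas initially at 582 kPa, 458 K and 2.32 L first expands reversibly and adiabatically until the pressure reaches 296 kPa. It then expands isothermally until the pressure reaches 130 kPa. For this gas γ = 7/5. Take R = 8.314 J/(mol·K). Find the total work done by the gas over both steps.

1510 J

n = P₁V₁/(RT₁) = 582×2.32/(8.314×458) = 0.355 mol.
Step 1 — Adiabatic: T₂/T₁ = (P₂/P₁)^((γ−1)/γ) ⇒ T₂ = 458×(0.509)^0.286 = 378 K; V₂ = 3.76 L.
ΔU = nCvΔT = 0.355×20.8×(378−458) = -593 J.
Q = 0 for an adiabatic process, so W = −ΔU = 593 J.
State after step 1: P = 296 kPa, V = 3.76 L, T = 378 K.
Step 2 — Isothermal: T stays 378 K; PV = const ⇒ V₂ = 8.56 L, P₂ = 130 kPa.
ΔU = 0 (ideal gas, T constant).
W = nRT ln(V₂/V₁) = 0.355×8.314×378×ln(2.28) = 916 J.
Q = ΔU + W = 916 J.
Net over both steps: W = 1510 J, Q = 916 J, ΔU = -593 J.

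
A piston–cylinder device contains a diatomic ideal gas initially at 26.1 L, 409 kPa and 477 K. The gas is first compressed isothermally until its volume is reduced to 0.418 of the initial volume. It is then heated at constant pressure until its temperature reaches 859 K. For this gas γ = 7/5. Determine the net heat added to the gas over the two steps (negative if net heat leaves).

20600 J

n = P₁V₁/(RT₁) = 409×26.1/(8.314×477) = 2.69 mol.
Step 1 — Isothermal: T stays 477 K; PV = const ⇒ V₂ = 10.9 L, P₂ = 978 kPa.
ΔU = 0 (ideal gas, T constant).
W = nRT ln(V₂/V₁) = 2.69×8.314×477×ln(0.418) = -9310 J.
Q = ΔU + W = -9310 J.
State after step 1: P = 978 kPa, V = 10.9 L, T = 477 K.
Step 2 — Isobaric: P stays 978 kPa; V/T = const ⇒ T₂ = 859 K, V₂ = 19.6 L.
W = PΔV = 978×(19.6−10.9) kPa·L = 8550 J.
ΔU = nCvΔT = 2.69×20.8×(859−477) = 21400 J.
Q = ΔU + W = nCpΔT = 29900 J.
Net over both steps: W = -763 J, Q = 20600 J, ΔU = 21400 J.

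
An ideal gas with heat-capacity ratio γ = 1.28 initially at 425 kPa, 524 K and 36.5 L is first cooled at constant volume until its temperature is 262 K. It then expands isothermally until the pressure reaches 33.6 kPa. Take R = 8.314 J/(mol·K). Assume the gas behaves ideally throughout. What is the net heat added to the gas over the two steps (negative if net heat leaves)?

-13400 J

n = P₁V₁/(RT₁) = 425×36.5/(8.314×524) = 3.56 mol.
Step 1 — Isochoric: V stays 36.5 L; P/T = const ⇒ T₂ = 262 K, P₂ = 212 kPa.
W = 0 (no volume change).
ΔU = nCvΔT = 3.56×29.7×(262−524) = -27700 J.
Q = ΔU = -27700 J.
State after step 1: P = 212 kPa, V = 36.5 L, T = 262 K.
Step 2 — Isothermal: T stays 262 K; PV = const ⇒ V₂ = 231 L, P₂ = 33.6 kPa.
ΔU = 0 (ideal gas, T constant).
W = nRT ln(V₂/V₁) = 3.56×8.314×262×ln(6.32) = 14300 J.
Q = ΔU + W = 14300 J.
Net over both steps: W = 14300 J, Q = -13400 J, ΔU = -27700 J.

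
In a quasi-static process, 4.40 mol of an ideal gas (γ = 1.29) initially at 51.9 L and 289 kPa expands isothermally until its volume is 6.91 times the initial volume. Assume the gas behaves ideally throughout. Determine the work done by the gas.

T₁ = P₁V₁/(nR) = 289×51.9/(4.40×8.314) = 410 K.
Isothermal: T stays 410 K; PV = const ⇒ V₂ = 359 L, P₂ = 41.8 kPa.
W = nRT ln(V₂/V₁) = 4.40×8.314×410×ln(6.91) = 29000 J.

29000 J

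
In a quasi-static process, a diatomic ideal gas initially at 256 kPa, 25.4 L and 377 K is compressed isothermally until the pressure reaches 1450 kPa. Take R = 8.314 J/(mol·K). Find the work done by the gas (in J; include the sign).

-11300 J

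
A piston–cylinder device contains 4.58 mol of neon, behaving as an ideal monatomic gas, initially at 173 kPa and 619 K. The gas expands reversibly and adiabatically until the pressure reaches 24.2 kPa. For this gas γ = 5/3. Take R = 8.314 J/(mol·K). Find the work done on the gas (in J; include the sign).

V₁ = nRT₁/P₁ = 4.58×8.314×619/173 = 136 L.
Adiabatic: T₂/T₁ = (P₂/P₁)^((γ−1)/γ) ⇒ T₂ = 619×(0.140)^0.400 = 282 K; V₂ = 443 L.
ΔU = nCvΔT = 4.58×12.5×(282−619) = -19300 J.
Q = 0 for an adiabatic process, so W = −ΔU = 19300 J.
Work done on the gas = −W_by = -19300 J.

-19300 J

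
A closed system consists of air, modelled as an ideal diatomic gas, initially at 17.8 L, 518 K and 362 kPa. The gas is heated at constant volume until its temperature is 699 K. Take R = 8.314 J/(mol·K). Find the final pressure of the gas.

Isochoric: V stays 17.8 L; P/T = const ⇒ T₂ = 699 K, P₂ = 488 kPa.

488 kPa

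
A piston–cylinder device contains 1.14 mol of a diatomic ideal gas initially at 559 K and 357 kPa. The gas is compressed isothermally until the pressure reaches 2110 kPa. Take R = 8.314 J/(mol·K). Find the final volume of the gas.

2.51 L

V₁ = nRT₁/P₁ = 1.14×8.314×559/357 = 14.8 L.
Isothermal: T stays 559 K; PV = const ⇒ V₂ = 2.51 L, P₂ = 2110 kPa.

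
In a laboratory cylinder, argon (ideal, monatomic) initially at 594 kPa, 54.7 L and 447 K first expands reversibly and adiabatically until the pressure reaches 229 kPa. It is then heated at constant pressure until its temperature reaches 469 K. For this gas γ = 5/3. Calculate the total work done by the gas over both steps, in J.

n = P₁V₁/(RT₁) = 594×54.7/(8.314×447) = 8.74 mol.
Step 1 — Adiabatic: T₂/T₁ = (P₂/P₁)^((γ−1)/γ) ⇒ T₂ = 447×(0.386)^0.400 = 305 K; V₂ = 96.9 L.
ΔU = nCvΔT = 8.74×12.5×(305−447) = -15400 J.
Q = 0 for an adiabatic process, so W = −ΔU = 15400 J.
State after step 1: P = 229 kPa, V = 96.9 L, T = 305 K.
Step 2 — Isobaric: P stays 229 kPa; V/T = const ⇒ T₂ = 469 K, V₂ = 149 L.
W = PΔV = 229×(149−96.9) kPa·L = 11900 J.
ΔU = nCvΔT = 8.74×12.5×(469−305) = 17800 J.
Q = ΔU + W = nCpΔT = 29700 J.
Net over both steps: W = 27300 J, Q = 29700 J, ΔU = 2400 J.

27300 J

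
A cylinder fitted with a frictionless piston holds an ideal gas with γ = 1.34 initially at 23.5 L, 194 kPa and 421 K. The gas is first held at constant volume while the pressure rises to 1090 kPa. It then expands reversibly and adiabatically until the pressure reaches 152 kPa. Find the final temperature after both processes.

n = P₁V₁/(RT₁) = 194×23.5/(8.314×421) = 1.30 mol.
Step 1 — Isochoric: V stays 23.5 L; P/T = const ⇒ T₂ = 2370 K, P₂ = 1090 kPa.
W = 0 (no volume change).
ΔU = nCvΔT = 1.30×24.5×(2370−421) = 61900 J.
Q = ΔU = 61900 J.
State after step 1: P = 1090 kPa, V = 23.5 L, T = 2370 K.
Step 2 — Adiabatic: T₂/T₁ = (P₂/P₁)^((γ−1)/γ) ⇒ T₂ = 2370×(0.139)^0.254 = 1430 K; V₂ = 102 L.
ΔU = nCvΔT = 1.30×24.5×(1430−2370) = -29600 J.
Q = 0 for an adiabatic process, so W = −ΔU = 29600 J.
Net over both steps: W = 29600 J, Q = 61900 J, ΔU = 32300 J.

1430 K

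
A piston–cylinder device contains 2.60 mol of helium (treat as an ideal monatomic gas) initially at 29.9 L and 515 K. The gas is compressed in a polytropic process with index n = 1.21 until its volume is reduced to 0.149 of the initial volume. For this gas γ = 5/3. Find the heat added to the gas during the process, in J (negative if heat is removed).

P₁ = nRT₁/V₁ = 2.60×8.314×515/29.9 = 372 kPa.
Polytropic n=1.21: T₂ = T₁(V₁/V₂)^(n−1) = 515×(6.71)^0.21 = 768 K; P₂ = P₁(V₁/V₂)^n = 3730 kPa.
W = (P₁V₁−P₂V₂)/(n−1) = (372×29.9−3730×4.46)/0.21 = -26100 J.
ΔU = nCvΔT = 2.60×12.5×(768−515) = 8210 J.
Q = ΔU + W = -17800 J.

-17800 J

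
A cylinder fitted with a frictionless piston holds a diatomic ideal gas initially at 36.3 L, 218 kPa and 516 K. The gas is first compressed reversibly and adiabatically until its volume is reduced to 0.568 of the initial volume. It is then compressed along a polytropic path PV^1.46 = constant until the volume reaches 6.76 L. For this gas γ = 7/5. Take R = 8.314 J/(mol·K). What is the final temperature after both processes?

n = P₁V₁/(RT₁) = 218×36.3/(8.314×516) = 1.84 mol.
Step 1 — Adiabatic: TV^(γ−1) = const ⇒ T₂ = 516×(1.76)^0.400 = 647 K; PV^γ = const ⇒ P₂ = 481 kPa.
ΔU = nCvΔT = 1.84×20.8×(647−516) = 5020 J.
Q = 0 for an adiabatic process, so W = −ΔU = -5020 J.
State after step 1: P = 481 kPa, V = 20.6 L, T = 647 K.
Step 2 — Polytropic n=1.46: T₂ = T₁(V₁/V₂)^(n−1) = 647×(3.05)^0.46 = 1080 K; P₂ = P₁(V₁/V₂)^n = 2450 kPa.
W = (P₁V₁−P₂V₂)/(n−1) = (481×20.6−2450×6.76)/0.46 = -14500 J.
ΔU = nCvΔT = 1.84×20.8×(1080−647) = 16600 J.
Q = ΔU + W = 2170 J.
Net over both steps: W = -19500 J, Q = 2170 J, ΔU = 21600 J.

1080 K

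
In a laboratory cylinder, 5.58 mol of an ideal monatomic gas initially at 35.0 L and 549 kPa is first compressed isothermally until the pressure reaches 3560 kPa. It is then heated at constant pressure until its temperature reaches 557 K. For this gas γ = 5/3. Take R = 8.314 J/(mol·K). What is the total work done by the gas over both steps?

-29300 J

T₁ = P₁V₁/(nR) = 549×35.0/(5.58×8.314) = 414 K.
Step 1 — Isothermal: T stays 414 K; PV = const ⇒ V₂ = 5.40 L, P₂ = 3560 kPa.
ΔU = 0 (ideal gas, T constant).
W = nRT ln(V₂/V₁) = 5.58×8.314×414×ln(0.154) = -35900 J.
Q = ΔU + W = -35900 J.
State after step 1: P = 3560 kPa, V = 5.40 L, T = 414 K.
Step 2 — Isobaric: P stays 3560 kPa; V/T = const ⇒ T₂ = 557 K, V₂ = 7.26 L.
W = PΔV = 3560×(7.26−5.40) kPa·L = 6630 J.
ΔU = nCvΔT = 5.58×12.5×(557−414) = 9940 J.
Q = ΔU + W = nCpΔT = 16600 J.
Net over both steps: W = -29300 J, Q = -19400 J, ΔU = 9940 J.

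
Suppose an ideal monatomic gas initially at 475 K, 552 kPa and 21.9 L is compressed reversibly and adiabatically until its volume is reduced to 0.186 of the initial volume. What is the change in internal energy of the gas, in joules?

37500 J

n = P₁V₁/(RT₁) = 552×21.9/(8.314×475) = 3.06 mol.
Adiabatic: TV^(γ−1) = const ⇒ T₂ = 475×(5.38)^0.667 = 1460 K; PV^γ = const ⇒ P₂ = 9110 kPa.
For an ideal gas ΔU = nCvΔT with Cv = (3/2)R = 12.5 J/(mol·K).
ΔU = 3.06×12.5×(1460−475) = 37500 J.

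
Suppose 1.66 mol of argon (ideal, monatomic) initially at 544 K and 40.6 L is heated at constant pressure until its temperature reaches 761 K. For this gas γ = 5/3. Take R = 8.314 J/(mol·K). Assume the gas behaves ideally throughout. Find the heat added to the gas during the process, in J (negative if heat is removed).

7490 J

P₁ = nRT₁/V₁ = 1.66×8.314×544/40.6 = 185 kPa.
Isobaric: P stays 185 kPa; V/T = const ⇒ T₂ = 761 K, V₂ = 56.8 L.
W = PΔV = 185×(56.8−40.6) kPa·L = 2990 J.
ΔU = nCvΔT = 1.66×12.5×(761−544) = 4490 J.
Q = ΔU + W = nCpΔT = 7490 J.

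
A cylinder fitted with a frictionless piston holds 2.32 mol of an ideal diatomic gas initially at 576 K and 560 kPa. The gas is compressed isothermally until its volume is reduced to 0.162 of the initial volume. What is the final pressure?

3460 kPa

V₁ = nRT₁/P₁ = 2.32×8.314×576/560 = 19.8 L.
Isothermal: T stays 576 K; PV = const ⇒ V₂ = 3.21 L, P₂ = 3460 kPa.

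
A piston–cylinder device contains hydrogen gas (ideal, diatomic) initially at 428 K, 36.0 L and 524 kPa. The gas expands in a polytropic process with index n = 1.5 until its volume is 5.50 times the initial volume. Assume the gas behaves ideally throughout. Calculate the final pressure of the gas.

40.6 kPa

Polytropic n=1.5: T₂ = T₁(V₁/V₂)^(n−1) = 428×(0.182)^0.50 = 182 K; P₂ = P₁(V₁/V₂)^n = 40.6 kPa.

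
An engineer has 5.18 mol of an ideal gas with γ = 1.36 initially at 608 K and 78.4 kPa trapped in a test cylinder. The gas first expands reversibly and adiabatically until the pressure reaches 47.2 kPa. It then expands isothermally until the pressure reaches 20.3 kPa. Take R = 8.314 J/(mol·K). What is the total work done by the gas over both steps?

V₁ = nRT₁/P₁ = 5.18×8.314×608/78.4 = 334 L.
Step 1 — Adiabatic: T₂/T₁ = (P₂/P₁)^((γ−1)/γ) ⇒ T₂ = 608×(0.602)^0.265 = 532 K; V₂ = 485 L.
ΔU = nCvΔT = 5.18×23.1×(532−608) = -9140 J.
Q = 0 for an adiabatic process, so W = −ΔU = 9140 J.
State after step 1: P = 47.2 kPa, V = 485 L, T = 532 K.
Step 2 — Isothermal: T stays 532 K; PV = const ⇒ V₂ = 1130 L, P₂ = 20.3 kPa.
ΔU = 0 (ideal gas, T constant).
W = nRT ln(V₂/V₁) = 5.18×8.314×532×ln(2.33) = 19300 J.
Q = ΔU + W = 19300 J.
Net over both steps: W = 28500 J, Q = 19300 J, ΔU = -9140 J.

28500 J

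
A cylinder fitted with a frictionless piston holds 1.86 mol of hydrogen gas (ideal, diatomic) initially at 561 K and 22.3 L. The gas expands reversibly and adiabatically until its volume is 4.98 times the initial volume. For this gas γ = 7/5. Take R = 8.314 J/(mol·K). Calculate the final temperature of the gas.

P₁ = nRT₁/V₁ = 1.86×8.314×561/22.3 = 389 kPa.
Adiabatic: TV^(γ−1) = const ⇒ T₂ = 561×(0.201)^0.400 = 295 K; PV^γ = const ⇒ P₂ = 41.1 kPa.

295 K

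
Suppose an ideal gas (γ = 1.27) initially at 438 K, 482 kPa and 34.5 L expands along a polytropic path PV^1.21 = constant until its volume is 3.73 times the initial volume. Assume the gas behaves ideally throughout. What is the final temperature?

Polytropic n=1.21: T₂ = T₁(V₁/V₂)^(n−1) = 438×(0.268)^0.21 = 332 K; P₂ = P₁(V₁/V₂)^n = 98.0 kPa.

332 K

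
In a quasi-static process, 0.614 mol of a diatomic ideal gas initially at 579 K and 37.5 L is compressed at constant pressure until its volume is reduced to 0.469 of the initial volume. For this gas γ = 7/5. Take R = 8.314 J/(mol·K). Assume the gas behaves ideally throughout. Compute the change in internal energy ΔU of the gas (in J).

-3920 J

P₁ = nRT₁/V₁ = 0.614×8.314×579/37.5 = 78.8 kPa.
Isobaric: P stays 78.8 kPa; V/T = const ⇒ T₂ = 272 K, V₂ = 17.6 L.
For an ideal gas ΔU = nCvΔT with Cv = (5/2)R = 20.8 J/(mol·K).
ΔU = 0.614×20.8×(272−579) = -3920 J.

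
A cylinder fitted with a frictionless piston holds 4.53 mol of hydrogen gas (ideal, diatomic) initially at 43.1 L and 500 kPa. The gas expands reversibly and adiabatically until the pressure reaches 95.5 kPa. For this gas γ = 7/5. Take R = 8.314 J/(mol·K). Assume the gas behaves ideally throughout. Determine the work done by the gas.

T₁ = P₁V₁/(nR) = 500×43.1/(4.53×8.314) = 572 K.
Adiabatic: T₂/T₁ = (P₂/P₁)^((γ−1)/γ) ⇒ T₂ = 572×(0.191)^0.286 = 357 K; V₂ = 141 L.
ΔU = nCvΔT = 4.53×20.8×(357−572) = -20300 J.
Q = 0 for an adiabatic process, so W = −ΔU = 20300 J.

20300 J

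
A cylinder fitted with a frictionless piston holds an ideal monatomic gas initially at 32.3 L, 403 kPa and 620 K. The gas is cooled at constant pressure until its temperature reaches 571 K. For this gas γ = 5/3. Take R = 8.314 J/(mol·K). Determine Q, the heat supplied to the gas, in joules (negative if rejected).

-2570 J

n = P₁V₁/(RT₁) = 403×32.3/(8.314×620) = 2.53 mol.
Isobaric: P stays 403 kPa; V/T = const ⇒ T₂ = 571 K, V₂ = 29.7 L.
W = PΔV = 403×(29.7−32.3) kPa·L = -1030 J.
ΔU = nCvΔT = 2.53×12.5×(571−620) = -1540 J.
Q = ΔU + W = nCpΔT = -2570 J.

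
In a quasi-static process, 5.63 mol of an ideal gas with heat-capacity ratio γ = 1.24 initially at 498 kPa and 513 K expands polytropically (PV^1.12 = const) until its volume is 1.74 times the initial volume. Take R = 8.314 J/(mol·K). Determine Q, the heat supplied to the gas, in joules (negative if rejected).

V₁ = nRT₁/P₁ = 5.63×8.314×513/498 = 48.2 L.
Polytropic n=1.12: T₂ = T₁(V₁/V₂)^(n−1) = 513×(0.575)^0.12 = 480 K; P₂ = P₁(V₁/V₂)^n = 268 kPa.
W = (P₁V₁−P₂V₂)/(n−1) = (498×48.2−268×83.9)/0.12 = 12900 J.
ΔU = nCvΔT = 5.63×34.6×(480−513) = -6430 J.
Q = ΔU + W = 6430 J.

6430 J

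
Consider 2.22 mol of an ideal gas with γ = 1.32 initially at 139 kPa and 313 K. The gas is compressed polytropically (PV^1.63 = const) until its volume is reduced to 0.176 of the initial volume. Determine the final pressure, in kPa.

2360 kPa

V₁ = nRT₁/P₁ = 2.22×8.314×313/139 = 41.6 L.
Polytropic n=1.63: T₂ = T₁(V₁/V₂)^(n−1) = 313×(5.68)^0.63 = 935 K; P₂ = P₁(V₁/V₂)^n = 2360 kPa.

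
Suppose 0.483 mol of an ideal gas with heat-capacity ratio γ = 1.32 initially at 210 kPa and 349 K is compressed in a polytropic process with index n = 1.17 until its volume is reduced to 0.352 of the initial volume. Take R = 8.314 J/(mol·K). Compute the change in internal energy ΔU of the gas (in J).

851 J

V₁ = nRT₁/P₁ = 0.483×8.314×349/210 = 6.67 L.
Polytropic n=1.17: T₂ = T₁(V₁/V₂)^(n−1) = 349×(2.84)^0.17 = 417 K; P₂ = P₁(V₁/V₂)^n = 712 kPa.
For an ideal gas ΔU = nCvΔT with Cv = R/(γ−1) = 26.0 J/(mol·K).
ΔU = 0.483×26.0×(417−349) = 851 J.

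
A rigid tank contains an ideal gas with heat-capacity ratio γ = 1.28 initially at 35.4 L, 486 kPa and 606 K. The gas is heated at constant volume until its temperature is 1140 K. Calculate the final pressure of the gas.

914 kPa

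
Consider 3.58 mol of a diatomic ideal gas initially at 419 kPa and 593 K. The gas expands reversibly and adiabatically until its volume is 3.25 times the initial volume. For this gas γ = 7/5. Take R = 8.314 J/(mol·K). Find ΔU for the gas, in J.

-16600 J

V₁ = nRT₁/P₁ = 3.58×8.314×593/419 = 42.1 L.
Adiabatic: TV^(γ−1) = const ⇒ T₂ = 593×(0.308)^0.400 = 370 K; PV^γ = const ⇒ P₂ = 80.5 kPa.
For an ideal gas ΔU = nCvΔT with Cv = (5/2)R = 20.8 J/(mol·K).
ΔU = 3.58×20.8×(370−593) = -16600 J.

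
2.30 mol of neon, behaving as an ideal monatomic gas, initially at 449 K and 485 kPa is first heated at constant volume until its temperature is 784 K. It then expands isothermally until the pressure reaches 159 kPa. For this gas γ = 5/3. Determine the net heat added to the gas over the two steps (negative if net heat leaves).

34700 J

V₁ = nRT₁/P₁ = 2.30×8.314×449/485 = 17.7 L.
Step 1 — Isochoric: V stays 17.7 L; P/T = const ⇒ T₂ = 784 K, P₂ = 847 kPa.
W = 0 (no volume change).
ΔU = nCvΔT = 2.30×12.5×(784−449) = 9610 J.
Q = ΔU = 9610 J.
State after step 1: P = 847 kPa, V = 17.7 L, T = 784 K.
Step 2 — Isothermal: T stays 784 K; PV = const ⇒ V₂ = 94.3 L, P₂ = 159 kPa.
ΔU = 0 (ideal gas, T constant).
W = nRT ln(V₂/V₁) = 2.30×8.314×784×ln(5.33) = 25100 J.
Q = ΔU + W = 25100 J.
Net over both steps: W = 25100 J, Q = 34700 J, ΔU = 9610 J.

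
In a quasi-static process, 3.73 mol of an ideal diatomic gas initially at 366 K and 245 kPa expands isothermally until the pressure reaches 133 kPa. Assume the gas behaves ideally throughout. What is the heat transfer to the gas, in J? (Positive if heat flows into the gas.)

6930 J

V₁ = nRT₁/P₁ = 3.73×8.314×366/245 = 46.3 L.
Isothermal: T stays 366 K; PV = const ⇒ V₂ = 85.3 L, P₂ = 133 kPa.
ΔU = 0 (ideal gas, T constant).
W = nRT ln(V₂/V₁) = 3.73×8.314×366×ln(1.84) = 6930 J.
Q = ΔU + W = 6930 J.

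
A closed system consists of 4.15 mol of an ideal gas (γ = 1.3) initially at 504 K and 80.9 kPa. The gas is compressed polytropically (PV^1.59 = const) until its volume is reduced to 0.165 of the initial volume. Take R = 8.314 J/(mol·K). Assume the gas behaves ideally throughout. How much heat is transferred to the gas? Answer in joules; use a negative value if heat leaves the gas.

54000 J

V₁ = nRT₁/P₁ = 4.15×8.314×504/80.9 = 215 L.
Polytropic n=1.59: T₂ = T₁(V₁/V₂)^(n−1) = 504×(6.06)^0.59 = 1460 K; P₂ = P₁(V₁/V₂)^n = 1420 kPa.
W = (P₁V₁−P₂V₂)/(n−1) = (80.9×215−1420×35.5)/0.59 = -55900 J.
ΔU = nCvΔT = 4.15×27.7×(1460−504) = 110000 J.
Q = ΔU + W = 54000 J.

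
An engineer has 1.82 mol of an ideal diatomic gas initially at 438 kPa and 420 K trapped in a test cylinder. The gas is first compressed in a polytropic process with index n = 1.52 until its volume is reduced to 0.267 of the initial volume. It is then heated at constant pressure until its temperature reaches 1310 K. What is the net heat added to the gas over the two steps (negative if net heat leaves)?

28800 J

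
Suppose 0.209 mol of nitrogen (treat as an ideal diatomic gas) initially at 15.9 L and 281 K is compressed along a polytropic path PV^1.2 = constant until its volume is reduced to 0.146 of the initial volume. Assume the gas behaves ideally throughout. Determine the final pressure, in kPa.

P₁ = nRT₁/V₁ = 0.209×8.314×281/15.9 = 30.7 kPa.
Polytropic n=1.2: T₂ = T₁(V₁/V₂)^(n−1) = 281×(6.85)^0.20 = 413 K; P₂ = P₁(V₁/V₂)^n = 309 kPa.

309 kPa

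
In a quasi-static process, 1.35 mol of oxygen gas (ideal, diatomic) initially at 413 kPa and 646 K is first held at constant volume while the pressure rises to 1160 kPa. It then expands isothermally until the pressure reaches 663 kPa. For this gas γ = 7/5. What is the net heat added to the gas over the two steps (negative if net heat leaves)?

44200 J

V₁ = nRT₁/P₁ = 1.35×8.314×646/413 = 17.6 L.
Step 1 — Isochoric: V stays 17.6 L; P/T = const ⇒ T₂ = 1810 K, P₂ = 1160 kPa.
W = 0 (no volume change).
ΔU = nCvΔT = 1.35×20.8×(1810−646) = 32800 J.
Q = ΔU = 32800 J.
State after step 1: P = 1160 kPa, V = 17.6 L, T = 1810 K.
Step 2 — Isothermal: T stays 1810 K; PV = const ⇒ V₂ = 30.7 L, P₂ = 663 kPa.
ΔU = 0 (ideal gas, T constant).
W = nRT ln(V₂/V₁) = 1.35×8.314×1810×ln(1.75) = 11400 J.
Q = ΔU + W = 11400 J.
Net over both steps: W = 11400 J, Q = 44200 J, ΔU = 32800 J.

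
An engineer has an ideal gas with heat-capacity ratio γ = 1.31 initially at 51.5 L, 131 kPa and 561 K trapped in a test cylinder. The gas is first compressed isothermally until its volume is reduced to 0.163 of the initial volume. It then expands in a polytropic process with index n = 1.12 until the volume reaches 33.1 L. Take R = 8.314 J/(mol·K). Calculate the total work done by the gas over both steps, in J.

n = P₁V₁/(RT₁) = 131×51.5/(8.314×561) = 1.45 mol.
Step 1 — Isothermal: T stays 561 K; PV = const ⇒ V₂ = 8.39 L, P₂ = 804 kPa.
ΔU = 0 (ideal gas, T constant).
W = nRT ln(V₂/V₁) = 1.45×8.314×561×ln(0.163) = -12200 J.
Q = ΔU + W = -12200 J.
State after step 1: P = 804 kPa, V = 8.39 L, T = 561 K.
Step 2 — Polytropic n=1.12: T₂ = T₁(V₁/V₂)^(n−1) = 561×(0.254)^0.12 = 476 K; P₂ = P₁(V₁/V₂)^n = 173 kPa.
W = (P₁V₁−P₂V₂)/(n−1) = (804×8.39−173×33.1)/0.12 = 8530 J.
ΔU = nCvΔT = 1.45×26.8×(476−561) = -3300 J.
Q = ΔU + W = 5230 J.
Net over both steps: W = -3700 J, Q = -7010 J, ΔU = -3300 J.

-3700 J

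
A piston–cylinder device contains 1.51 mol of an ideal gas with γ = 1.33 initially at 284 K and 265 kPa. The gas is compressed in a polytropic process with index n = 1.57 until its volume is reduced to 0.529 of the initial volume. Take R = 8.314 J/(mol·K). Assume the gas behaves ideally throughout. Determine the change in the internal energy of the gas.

V₁ = nRT₁/P₁ = 1.51×8.314×284/265 = 13.5 L.
Polytropic n=1.57: T₂ = T₁(V₁/V₂)^(n−1) = 284×(1.89)^0.57 = 408 K; P₂ = P₁(V₁/V₂)^n = 720 kPa.
For an ideal gas ΔU = nCvΔT with Cv = R/(γ−1) = 25.2 J/(mol·K).
ΔU = 1.51×25.2×(408−284) = 4730 J.

4730 J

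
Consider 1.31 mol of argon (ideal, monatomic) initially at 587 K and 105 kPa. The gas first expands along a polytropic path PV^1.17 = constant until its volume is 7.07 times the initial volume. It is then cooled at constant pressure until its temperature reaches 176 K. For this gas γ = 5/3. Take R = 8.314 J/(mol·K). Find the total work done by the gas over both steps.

7970 J

V₁ = nRT₁/P₁ = 1.31×8.314×587/105 = 60.9 L.
Step 1 — Polytropic n=1.17: T₂ = T₁(V₁/V₂)^(n−1) = 587×(0.141)^0.17 = 421 K; P₂ = P₁(V₁/V₂)^n = 10.7 kPa.
W = (P₁V₁−P₂V₂)/(n−1) = (105×60.9−10.7×430)/0.17 = 10600 J.
ΔU = nCvΔT = 1.31×12.5×(421−587) = -2710 J.
Q = ΔU + W = 7930 J.
State after step 1: P = 10.7 kPa, V = 430 L, T = 421 K.
Step 2 — Isobaric: P stays 10.7 kPa; V/T = const ⇒ T₂ = 176 K, V₂ = 180 L.
W = PΔV = 10.7×(180−430) kPa·L = -2670 J.
ΔU = nCvΔT = 1.31×12.5×(176−421) = -4000 J.
Q = ΔU + W = nCpΔT = -6670 J.
Net over both steps: W = 7970 J, Q = 1260 J, ΔU = -6710 J.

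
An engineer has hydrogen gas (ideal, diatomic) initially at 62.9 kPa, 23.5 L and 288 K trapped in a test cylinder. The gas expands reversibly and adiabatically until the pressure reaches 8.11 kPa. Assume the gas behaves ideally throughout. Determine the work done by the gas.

1640 J

n = P₁V₁/(RT₁) = 62.9×23.5/(8.314×288) = 0.617 mol.
Adiabatic: T₂/T₁ = (P₂/P₁)^((γ−1)/γ) ⇒ T₂ = 288×(0.129)^0.286 = 160 K; V₂ = 102 L.
ΔU = nCvΔT = 0.617×20.8×(160−288) = -1640 J.
Q = 0 for an adiabatic process, so W = −ΔU = 1640 J.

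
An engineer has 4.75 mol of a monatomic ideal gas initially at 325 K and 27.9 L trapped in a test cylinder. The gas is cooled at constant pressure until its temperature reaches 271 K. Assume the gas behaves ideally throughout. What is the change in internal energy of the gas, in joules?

P₁ = nRT₁/V₁ = 4.75×8.314×325/27.9 = 460 kPa.
Isobaric: P stays 460 kPa; V/T = const ⇒ T₂ = 271 K, V₂ = 23.3 L.
For an ideal gas ΔU = nCvΔT with Cv = (3/2)R = 12.5 J/(mol·K).
ΔU = 4.75×12.5×(271−325) = -3200 J.

-3200 J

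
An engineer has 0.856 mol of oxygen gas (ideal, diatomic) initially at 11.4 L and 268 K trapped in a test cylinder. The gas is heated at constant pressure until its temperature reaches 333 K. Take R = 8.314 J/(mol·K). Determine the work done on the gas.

P₁ = nRT₁/V₁ = 0.856×8.314×268/11.4 = 167 kPa.
Isobaric: P stays 167 kPa; V/T = const ⇒ T₂ = 333 K, V₂ = 14.2 L.
W = PΔV = 167×(14.2−11.4) kPa·L = 463 J.
Work done on the gas = −W_by = -463 J.

-463 J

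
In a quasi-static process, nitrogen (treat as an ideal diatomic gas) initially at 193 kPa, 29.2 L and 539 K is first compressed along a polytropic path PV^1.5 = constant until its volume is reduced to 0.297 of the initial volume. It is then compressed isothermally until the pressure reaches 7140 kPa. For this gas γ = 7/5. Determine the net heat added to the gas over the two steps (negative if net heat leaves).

-16200 J

n = P₁V₁/(RT₁) = 193×29.2/(8.314×539) = 1.26 mol.
Step 1 — Polytropic n=1.5: T₂ = T₁(V₁/V₂)^(n−1) = 539×(3.37)^0.50 = 989 K; P₂ = P₁(V₁/V₂)^n = 1190 kPa.
W = (P₁V₁−P₂V₂)/(n−1) = (193×29.2−1190×8.67)/0.50 = -9410 J.
ΔU = nCvΔT = 1.26×20.8×(989−539) = 11800 J.
Q = ΔU + W = 2350 J.
State after step 1: P = 1190 kPa, V = 8.67 L, T = 989 K.
Step 2 — Isothermal: T stays 989 K; PV = const ⇒ V₂ = 1.45 L, P₂ = 7140 kPa.
ΔU = 0 (ideal gas, T constant).
W = nRT ln(V₂/V₁) = 1.26×8.314×989×ln(0.167) = -18500 J.
Q = ΔU + W = -18500 J.
Net over both steps: W = -27900 J, Q = -16200 J, ΔU = 11800 J.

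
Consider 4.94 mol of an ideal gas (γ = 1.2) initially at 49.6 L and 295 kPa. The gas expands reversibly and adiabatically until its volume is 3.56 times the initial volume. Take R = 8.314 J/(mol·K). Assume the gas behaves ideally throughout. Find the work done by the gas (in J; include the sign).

16400 J

T₁ = P₁V₁/(nR) = 295×49.6/(4.94×8.314) = 356 K.
Adiabatic: TV^(γ−1) = const ⇒ T₂ = 356×(0.281)^0.200 = 276 K; PV^γ = const ⇒ P₂ = 64.3 kPa.
ΔU = nCvΔT = 4.94×41.6×(276−356) = -16400 J.
Q = 0 for an adiabatic process, so W = −ΔU = 16400 J.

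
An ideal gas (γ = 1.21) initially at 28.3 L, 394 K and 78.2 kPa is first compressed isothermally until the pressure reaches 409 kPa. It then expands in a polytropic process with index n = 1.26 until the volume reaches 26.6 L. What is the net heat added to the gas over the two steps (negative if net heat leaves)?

-4350 J

n = P₁V₁/(RT₁) = 78.2×28.3/(8.314×394) = 0.676 mol.
Step 1 — Isothermal: T stays 394 K; PV = const ⇒ V₂ = 5.41 L, P₂ = 409 kPa.
ΔU = 0 (ideal gas, T constant).
W = nRT ln(V₂/V₁) = 0.676×8.314×394×ln(0.191) = -3660 J.
Q = ΔU + W = -3660 J.
State after step 1: P = 409 kPa, V = 5.41 L, T = 394 K.
Step 2 — Polytropic n=1.26: T₂ = T₁(V₁/V₂)^(n−1) = 394×(0.203)^0.26 = 260 K; P₂ = P₁(V₁/V₂)^n = 55.0 kPa.
W = (P₁V₁−P₂V₂)/(n−1) = (409×5.41−55.0×26.6)/0.26 = 2890 J.
ΔU = nCvΔT = 0.676×39.6×(260−394) = -3570 J.
Q = ΔU + W = -687 J.
Net over both steps: W = -776 J, Q = -4350 J, ΔU = -3570 J.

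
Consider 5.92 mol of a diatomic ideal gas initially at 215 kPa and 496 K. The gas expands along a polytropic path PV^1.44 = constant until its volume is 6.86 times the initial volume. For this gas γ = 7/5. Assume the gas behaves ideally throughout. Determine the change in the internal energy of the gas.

-34900 J

V₁ = nRT₁/P₁ = 5.92×8.314×496/215 = 114 L.
Polytropic n=1.44: T₂ = T₁(V₁/V₂)^(n−1) = 496×(0.146)^0.44 = 213 K; P₂ = P₁(V₁/V₂)^n = 13.4 kPa.
For an ideal gas ΔU = nCvΔT with Cv = (5/2)R = 20.8 J/(mol·K).
ΔU = 5.92×20.8×(213−496) = -34900 J.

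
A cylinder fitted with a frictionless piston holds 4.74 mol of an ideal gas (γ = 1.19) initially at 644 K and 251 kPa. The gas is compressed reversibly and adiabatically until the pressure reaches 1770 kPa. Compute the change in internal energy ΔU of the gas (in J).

48900 J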